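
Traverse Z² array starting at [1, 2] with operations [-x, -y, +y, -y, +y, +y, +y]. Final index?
(0, 4)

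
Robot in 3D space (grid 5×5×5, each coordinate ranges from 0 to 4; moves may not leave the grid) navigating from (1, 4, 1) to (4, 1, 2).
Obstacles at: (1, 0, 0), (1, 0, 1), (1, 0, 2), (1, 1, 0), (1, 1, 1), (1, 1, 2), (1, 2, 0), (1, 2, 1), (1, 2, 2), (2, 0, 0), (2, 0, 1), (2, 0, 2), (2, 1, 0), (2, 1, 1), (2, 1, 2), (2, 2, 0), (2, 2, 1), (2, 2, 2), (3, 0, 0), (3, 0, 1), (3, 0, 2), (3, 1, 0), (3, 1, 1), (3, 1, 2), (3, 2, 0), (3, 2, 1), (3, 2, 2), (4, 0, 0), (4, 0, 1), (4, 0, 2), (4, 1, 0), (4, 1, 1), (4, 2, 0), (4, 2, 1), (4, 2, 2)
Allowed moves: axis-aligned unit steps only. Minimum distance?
9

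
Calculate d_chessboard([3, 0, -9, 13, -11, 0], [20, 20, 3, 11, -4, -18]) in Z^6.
20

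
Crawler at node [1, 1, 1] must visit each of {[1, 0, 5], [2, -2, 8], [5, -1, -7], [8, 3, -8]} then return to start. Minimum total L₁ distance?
56
(one optimal route: (1, 1, 1) → (1, 0, 5) → (2, -2, 8) → (5, -1, -7) → (8, 3, -8) → (1, 1, 1))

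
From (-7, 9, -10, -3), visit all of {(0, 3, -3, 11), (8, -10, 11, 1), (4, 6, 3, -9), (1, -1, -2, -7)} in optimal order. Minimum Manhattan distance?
113
(one optimal route: (-7, 9, -10, -3) → (0, 3, -3, 11) → (1, -1, -2, -7) → (4, 6, 3, -9) → (8, -10, 11, 1))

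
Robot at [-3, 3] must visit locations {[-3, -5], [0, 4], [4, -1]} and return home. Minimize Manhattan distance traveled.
32
(one optimal route: (-3, 3) → (-3, -5) → (4, -1) → (0, 4) → (-3, 3))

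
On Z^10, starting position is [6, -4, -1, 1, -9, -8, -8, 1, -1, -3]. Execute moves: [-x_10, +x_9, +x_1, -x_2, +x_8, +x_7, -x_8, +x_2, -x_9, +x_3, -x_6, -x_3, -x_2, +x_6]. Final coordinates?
(7, -5, -1, 1, -9, -8, -7, 1, -1, -4)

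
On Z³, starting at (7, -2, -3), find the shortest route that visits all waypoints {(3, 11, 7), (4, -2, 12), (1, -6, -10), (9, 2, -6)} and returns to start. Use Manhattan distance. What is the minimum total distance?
102
(one optimal route: (7, -2, -3) → (4, -2, 12) → (3, 11, 7) → (1, -6, -10) → (9, 2, -6) → (7, -2, -3))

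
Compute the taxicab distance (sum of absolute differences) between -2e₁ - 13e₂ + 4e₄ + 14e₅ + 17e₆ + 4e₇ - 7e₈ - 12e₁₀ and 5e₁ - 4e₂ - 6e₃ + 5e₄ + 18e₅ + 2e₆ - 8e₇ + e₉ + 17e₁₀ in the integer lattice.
91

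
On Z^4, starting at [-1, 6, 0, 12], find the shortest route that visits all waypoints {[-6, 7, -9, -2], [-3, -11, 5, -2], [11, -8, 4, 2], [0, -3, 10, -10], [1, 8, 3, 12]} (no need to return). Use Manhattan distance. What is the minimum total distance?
130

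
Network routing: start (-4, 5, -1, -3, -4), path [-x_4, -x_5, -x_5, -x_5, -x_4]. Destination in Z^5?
(-4, 5, -1, -5, -7)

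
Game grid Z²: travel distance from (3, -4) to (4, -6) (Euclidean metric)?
2.23607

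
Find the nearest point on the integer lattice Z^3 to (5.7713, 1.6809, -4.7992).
(6, 2, -5)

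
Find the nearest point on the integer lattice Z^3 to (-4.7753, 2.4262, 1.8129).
(-5, 2, 2)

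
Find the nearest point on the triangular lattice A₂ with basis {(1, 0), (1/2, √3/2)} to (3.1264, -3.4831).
(3, -3.464)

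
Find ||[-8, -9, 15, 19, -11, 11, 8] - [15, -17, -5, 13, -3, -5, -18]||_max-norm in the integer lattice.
26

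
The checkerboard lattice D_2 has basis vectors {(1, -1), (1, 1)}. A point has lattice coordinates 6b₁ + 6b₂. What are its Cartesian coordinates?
(12, 0)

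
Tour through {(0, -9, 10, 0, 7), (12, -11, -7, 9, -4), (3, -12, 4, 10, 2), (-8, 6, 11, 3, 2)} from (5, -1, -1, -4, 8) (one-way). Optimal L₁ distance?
132
(one optimal route: (5, -1, -1, -4, 8) → (0, -9, 10, 0, 7) → (-8, 6, 11, 3, 2) → (3, -12, 4, 10, 2) → (12, -11, -7, 9, -4))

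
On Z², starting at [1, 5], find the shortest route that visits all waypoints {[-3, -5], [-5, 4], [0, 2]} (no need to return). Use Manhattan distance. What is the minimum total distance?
22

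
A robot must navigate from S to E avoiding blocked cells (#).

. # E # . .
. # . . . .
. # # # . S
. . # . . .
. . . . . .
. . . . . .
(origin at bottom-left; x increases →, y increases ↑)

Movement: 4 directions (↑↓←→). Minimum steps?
5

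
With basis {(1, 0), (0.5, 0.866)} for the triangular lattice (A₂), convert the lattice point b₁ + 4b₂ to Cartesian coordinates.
(3, 3.464)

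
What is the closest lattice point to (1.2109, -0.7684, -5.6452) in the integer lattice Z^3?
(1, -1, -6)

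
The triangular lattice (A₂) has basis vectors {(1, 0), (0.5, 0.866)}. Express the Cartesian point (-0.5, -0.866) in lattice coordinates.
-b₂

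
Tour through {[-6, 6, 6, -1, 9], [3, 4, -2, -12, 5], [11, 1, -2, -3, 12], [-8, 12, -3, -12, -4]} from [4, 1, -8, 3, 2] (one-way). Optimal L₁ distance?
126
(one optimal route: (4, 1, -8, 3, 2) → (11, 1, -2, -3, 12) → (3, 4, -2, -12, 5) → (-8, 12, -3, -12, -4) → (-6, 6, 6, -1, 9))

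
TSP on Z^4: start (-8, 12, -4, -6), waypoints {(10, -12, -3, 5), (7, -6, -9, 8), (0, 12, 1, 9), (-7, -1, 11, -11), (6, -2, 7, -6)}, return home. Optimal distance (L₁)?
174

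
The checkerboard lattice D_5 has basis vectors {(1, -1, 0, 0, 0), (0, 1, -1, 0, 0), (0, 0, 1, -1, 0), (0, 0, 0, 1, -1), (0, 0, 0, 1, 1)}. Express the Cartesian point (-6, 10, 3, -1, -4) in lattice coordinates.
-6b₁ + 4b₂ + 7b₃ + 5b₄ + b₅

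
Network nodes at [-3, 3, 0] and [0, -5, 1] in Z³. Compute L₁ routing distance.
12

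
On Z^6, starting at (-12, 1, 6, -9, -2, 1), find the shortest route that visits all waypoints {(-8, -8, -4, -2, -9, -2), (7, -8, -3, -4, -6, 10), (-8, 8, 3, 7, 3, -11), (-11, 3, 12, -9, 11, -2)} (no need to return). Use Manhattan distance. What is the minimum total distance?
161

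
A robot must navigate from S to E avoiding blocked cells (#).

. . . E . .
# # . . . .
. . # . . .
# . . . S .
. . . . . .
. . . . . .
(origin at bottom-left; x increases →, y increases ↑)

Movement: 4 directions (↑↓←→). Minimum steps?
4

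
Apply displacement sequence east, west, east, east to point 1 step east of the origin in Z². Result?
(3, 0)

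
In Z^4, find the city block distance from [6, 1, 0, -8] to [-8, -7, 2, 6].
38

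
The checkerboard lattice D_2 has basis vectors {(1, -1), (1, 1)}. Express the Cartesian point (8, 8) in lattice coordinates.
8b₂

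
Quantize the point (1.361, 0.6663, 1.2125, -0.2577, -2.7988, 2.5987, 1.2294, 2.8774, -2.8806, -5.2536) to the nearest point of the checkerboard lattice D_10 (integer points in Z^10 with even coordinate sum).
(1, 1, 1, 0, -3, 2, 1, 3, -3, -5)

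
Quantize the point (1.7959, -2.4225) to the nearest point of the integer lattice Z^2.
(2, -2)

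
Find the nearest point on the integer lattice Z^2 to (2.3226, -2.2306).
(2, -2)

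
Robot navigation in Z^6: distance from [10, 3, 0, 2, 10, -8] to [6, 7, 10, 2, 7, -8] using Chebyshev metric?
10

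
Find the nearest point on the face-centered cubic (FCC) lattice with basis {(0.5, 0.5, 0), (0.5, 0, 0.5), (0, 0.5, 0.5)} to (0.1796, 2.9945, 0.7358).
(0, 3, 1)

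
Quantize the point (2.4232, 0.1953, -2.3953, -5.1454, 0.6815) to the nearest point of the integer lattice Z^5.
(2, 0, -2, -5, 1)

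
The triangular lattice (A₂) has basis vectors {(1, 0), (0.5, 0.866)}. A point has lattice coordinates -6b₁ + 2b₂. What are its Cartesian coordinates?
(-5, 1.732)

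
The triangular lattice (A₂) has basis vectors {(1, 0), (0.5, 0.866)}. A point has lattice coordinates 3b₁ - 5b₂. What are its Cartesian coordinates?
(0.5, -4.33)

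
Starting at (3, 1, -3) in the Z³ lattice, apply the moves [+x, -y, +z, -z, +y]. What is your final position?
(4, 1, -3)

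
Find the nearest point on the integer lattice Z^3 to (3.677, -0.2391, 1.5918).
(4, 0, 2)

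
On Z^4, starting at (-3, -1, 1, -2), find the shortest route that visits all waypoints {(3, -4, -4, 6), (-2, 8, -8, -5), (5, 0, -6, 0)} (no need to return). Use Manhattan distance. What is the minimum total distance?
58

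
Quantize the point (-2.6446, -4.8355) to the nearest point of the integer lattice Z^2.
(-3, -5)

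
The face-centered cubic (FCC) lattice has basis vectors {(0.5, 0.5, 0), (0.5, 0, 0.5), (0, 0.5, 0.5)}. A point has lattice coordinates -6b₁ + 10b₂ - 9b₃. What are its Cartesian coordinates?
(2, -7.5, 0.5)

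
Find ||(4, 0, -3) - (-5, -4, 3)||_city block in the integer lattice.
19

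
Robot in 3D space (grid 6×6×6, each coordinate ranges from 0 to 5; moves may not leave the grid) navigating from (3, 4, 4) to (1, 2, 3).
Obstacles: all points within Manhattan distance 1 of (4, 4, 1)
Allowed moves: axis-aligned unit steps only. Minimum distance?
5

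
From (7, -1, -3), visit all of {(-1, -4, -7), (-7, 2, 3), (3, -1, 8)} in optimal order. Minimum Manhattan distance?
55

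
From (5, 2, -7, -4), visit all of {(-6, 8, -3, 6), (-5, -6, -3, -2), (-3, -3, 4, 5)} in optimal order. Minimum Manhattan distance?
65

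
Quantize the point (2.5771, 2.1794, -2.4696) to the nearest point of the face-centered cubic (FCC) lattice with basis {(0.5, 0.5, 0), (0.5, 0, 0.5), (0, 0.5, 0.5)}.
(2.5, 2, -2.5)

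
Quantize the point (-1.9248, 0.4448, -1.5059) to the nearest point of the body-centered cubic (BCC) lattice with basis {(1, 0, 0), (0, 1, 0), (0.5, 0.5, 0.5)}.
(-1.5, 0.5, -1.5)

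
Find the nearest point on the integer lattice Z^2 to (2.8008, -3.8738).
(3, -4)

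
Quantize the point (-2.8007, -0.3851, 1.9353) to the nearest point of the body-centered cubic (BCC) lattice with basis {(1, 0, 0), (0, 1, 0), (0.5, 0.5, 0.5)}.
(-3, 0, 2)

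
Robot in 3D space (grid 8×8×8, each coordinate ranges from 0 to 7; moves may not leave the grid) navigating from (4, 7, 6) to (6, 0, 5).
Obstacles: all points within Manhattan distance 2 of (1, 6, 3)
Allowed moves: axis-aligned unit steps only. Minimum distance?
10
(one shortest path: (4, 7, 6) → (5, 7, 6) → (6, 7, 6) → (6, 6, 6) → (6, 5, 6) → (6, 4, 6) → (6, 3, 6) → (6, 2, 6) → (6, 1, 6) → (6, 0, 6) → (6, 0, 5))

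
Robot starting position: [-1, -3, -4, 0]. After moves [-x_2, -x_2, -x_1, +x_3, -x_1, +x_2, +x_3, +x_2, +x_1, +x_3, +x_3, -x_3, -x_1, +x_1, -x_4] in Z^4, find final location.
(-2, -3, -1, -1)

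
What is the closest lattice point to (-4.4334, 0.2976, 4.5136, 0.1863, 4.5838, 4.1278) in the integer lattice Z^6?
(-4, 0, 5, 0, 5, 4)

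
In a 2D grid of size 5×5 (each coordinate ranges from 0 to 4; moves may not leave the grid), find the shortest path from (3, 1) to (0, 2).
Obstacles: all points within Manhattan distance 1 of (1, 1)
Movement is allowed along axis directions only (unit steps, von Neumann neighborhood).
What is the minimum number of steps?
6
(one shortest path: (3, 1) → (3, 2) → (2, 2) → (2, 3) → (1, 3) → (0, 3) → (0, 2))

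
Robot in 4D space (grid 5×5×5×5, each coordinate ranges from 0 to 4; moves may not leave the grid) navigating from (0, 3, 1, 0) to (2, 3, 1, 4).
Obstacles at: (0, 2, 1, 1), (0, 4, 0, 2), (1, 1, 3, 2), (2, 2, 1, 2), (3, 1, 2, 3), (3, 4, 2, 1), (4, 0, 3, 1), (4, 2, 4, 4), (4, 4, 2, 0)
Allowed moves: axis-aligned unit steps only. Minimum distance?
6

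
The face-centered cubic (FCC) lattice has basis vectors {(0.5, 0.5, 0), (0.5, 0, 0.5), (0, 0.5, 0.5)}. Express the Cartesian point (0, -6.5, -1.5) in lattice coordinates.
-5b₁ + 5b₂ - 8b₃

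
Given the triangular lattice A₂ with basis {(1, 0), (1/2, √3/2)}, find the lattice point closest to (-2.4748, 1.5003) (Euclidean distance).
(-2, 1.732)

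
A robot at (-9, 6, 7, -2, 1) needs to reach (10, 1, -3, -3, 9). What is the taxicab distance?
43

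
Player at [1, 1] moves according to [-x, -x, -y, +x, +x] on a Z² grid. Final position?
(1, 0)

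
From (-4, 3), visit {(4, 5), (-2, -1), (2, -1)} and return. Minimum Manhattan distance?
28
(one optimal route: (-4, 3) → (4, 5) → (2, -1) → (-2, -1) → (-4, 3))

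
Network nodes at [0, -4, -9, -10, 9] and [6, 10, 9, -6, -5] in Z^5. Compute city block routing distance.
56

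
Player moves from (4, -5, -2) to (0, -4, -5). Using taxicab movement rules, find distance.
8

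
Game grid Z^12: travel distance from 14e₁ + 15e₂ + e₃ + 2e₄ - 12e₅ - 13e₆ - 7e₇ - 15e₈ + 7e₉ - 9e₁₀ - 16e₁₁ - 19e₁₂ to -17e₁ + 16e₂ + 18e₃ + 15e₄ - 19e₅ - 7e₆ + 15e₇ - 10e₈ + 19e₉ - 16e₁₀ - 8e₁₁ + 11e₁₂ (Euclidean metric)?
56.3116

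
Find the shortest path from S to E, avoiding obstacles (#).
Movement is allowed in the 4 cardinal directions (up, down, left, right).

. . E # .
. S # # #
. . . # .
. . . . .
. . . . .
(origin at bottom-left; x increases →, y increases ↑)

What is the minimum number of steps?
2
(one shortest path: (1, 3) → (1, 4) → (2, 4))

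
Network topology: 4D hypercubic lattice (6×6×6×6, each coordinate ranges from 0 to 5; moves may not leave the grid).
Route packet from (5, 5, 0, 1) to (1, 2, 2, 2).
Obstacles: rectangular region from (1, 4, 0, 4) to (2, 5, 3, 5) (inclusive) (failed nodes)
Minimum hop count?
10
(one shortest path: (5, 5, 0, 1) → (4, 5, 0, 1) → (3, 5, 0, 1) → (2, 5, 0, 1) → (1, 5, 0, 1) → (1, 4, 0, 1) → (1, 3, 0, 1) → (1, 2, 0, 1) → (1, 2, 1, 1) → (1, 2, 2, 1) → (1, 2, 2, 2))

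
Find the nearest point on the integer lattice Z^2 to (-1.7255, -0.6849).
(-2, -1)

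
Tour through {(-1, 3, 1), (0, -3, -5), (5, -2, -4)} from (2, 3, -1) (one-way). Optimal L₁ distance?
25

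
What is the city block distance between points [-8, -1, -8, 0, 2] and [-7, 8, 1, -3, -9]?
33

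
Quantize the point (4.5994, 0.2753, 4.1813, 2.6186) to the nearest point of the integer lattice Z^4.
(5, 0, 4, 3)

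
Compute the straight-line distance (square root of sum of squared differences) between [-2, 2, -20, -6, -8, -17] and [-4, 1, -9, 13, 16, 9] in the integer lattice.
41.7013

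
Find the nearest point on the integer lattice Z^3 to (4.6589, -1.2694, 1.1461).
(5, -1, 1)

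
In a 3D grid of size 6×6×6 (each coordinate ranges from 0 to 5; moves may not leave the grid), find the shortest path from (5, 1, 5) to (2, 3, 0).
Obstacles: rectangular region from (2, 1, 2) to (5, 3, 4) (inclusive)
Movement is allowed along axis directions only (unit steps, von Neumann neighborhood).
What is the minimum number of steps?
12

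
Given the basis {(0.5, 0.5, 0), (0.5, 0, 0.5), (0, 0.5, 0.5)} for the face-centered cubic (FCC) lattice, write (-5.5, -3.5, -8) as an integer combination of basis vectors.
-b₁ - 10b₂ - 6b₃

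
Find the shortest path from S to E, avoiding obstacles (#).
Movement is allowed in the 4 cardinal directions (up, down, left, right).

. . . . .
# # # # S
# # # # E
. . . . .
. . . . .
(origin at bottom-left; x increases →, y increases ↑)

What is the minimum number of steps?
1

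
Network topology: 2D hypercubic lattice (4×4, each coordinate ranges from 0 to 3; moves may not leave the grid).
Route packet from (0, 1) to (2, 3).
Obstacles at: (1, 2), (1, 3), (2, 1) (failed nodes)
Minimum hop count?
8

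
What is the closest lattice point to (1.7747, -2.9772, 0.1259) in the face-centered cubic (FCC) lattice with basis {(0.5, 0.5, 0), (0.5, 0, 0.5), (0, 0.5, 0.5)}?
(2, -3, 0)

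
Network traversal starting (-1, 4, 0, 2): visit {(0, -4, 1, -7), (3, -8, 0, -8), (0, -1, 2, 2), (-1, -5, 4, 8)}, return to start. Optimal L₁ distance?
76
(one optimal route: (-1, 4, 0, 2) → (0, -4, 1, -7) → (3, -8, 0, -8) → (-1, -5, 4, 8) → (0, -1, 2, 2) → (-1, 4, 0, 2))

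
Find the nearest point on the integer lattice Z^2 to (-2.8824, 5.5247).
(-3, 6)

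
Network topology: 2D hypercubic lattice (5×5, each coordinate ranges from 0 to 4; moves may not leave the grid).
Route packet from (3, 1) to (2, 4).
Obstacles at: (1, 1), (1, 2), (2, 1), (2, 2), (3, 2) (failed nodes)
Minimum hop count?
6
(one shortest path: (3, 1) → (4, 1) → (4, 2) → (4, 3) → (3, 3) → (2, 3) → (2, 4))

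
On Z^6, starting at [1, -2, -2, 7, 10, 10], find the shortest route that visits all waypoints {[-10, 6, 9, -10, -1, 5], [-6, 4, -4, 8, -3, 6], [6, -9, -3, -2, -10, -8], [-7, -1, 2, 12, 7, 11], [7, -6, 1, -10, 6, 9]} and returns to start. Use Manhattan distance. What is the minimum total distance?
250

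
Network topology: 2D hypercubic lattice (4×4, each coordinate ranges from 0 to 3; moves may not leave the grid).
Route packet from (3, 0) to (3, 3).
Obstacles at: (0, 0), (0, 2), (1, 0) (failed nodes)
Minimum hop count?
3
(one shortest path: (3, 0) → (3, 1) → (3, 2) → (3, 3))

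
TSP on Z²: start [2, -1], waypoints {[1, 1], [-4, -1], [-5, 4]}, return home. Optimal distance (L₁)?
24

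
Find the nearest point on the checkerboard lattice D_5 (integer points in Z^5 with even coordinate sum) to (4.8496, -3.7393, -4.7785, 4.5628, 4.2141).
(5, -4, -5, 4, 4)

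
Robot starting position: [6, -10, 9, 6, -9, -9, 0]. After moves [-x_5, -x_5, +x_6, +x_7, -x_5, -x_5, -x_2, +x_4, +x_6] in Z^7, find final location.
(6, -11, 9, 7, -13, -7, 1)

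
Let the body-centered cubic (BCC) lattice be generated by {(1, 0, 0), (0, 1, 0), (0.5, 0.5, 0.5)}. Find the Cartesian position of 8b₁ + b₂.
(8, 1, 0)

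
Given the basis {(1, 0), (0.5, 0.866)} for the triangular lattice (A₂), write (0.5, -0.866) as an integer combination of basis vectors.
b₁ - b₂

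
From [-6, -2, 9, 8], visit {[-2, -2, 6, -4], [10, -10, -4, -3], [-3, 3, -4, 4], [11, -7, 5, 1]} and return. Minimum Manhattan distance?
118
(one optimal route: (-6, -2, 9, 8) → (-2, -2, 6, -4) → (11, -7, 5, 1) → (10, -10, -4, -3) → (-3, 3, -4, 4) → (-6, -2, 9, 8))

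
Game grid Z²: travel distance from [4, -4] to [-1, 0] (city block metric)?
9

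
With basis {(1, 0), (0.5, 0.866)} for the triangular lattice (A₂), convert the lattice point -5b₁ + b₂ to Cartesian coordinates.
(-4.5, 0.866)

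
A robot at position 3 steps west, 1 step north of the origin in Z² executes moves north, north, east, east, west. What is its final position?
(-2, 3)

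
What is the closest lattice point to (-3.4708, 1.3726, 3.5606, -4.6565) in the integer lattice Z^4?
(-3, 1, 4, -5)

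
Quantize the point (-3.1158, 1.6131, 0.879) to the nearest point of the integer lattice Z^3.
(-3, 2, 1)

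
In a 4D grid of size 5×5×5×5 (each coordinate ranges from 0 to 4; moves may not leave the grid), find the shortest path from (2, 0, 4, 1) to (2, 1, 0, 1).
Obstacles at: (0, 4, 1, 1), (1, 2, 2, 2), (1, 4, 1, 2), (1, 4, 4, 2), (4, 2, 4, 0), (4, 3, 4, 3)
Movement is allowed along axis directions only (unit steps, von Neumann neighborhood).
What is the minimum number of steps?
5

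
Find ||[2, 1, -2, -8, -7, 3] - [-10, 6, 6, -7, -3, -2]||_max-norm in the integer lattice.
12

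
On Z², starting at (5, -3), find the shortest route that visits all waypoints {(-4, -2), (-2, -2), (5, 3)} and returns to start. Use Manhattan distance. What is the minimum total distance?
30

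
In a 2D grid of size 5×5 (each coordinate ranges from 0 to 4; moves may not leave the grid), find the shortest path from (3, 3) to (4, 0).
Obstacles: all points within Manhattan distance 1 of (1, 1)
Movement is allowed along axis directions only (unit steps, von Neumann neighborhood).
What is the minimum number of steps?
4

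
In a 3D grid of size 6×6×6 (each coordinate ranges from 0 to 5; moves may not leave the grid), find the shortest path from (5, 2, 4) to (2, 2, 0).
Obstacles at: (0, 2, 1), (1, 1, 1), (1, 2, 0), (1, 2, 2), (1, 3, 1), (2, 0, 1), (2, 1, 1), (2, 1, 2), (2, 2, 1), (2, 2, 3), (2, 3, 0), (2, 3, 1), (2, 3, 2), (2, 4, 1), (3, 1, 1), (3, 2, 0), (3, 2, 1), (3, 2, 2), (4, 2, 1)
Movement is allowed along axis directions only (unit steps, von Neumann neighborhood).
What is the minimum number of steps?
9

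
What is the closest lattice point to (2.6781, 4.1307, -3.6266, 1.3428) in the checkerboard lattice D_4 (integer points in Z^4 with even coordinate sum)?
(3, 4, -4, 1)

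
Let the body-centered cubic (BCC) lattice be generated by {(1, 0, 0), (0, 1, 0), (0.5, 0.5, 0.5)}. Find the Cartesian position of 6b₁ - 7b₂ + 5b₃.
(8.5, -4.5, 2.5)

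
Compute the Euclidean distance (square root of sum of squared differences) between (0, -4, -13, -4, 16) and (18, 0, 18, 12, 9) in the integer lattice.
40.0749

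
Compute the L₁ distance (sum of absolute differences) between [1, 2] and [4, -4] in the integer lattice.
9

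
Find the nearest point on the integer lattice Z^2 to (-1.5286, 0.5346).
(-2, 1)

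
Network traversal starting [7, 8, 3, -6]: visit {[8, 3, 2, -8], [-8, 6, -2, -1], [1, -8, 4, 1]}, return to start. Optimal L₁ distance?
96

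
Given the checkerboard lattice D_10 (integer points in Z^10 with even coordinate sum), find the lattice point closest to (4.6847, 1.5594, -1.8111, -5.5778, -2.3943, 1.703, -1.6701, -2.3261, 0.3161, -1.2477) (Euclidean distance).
(5, 2, -2, -6, -2, 2, -2, -2, 0, -1)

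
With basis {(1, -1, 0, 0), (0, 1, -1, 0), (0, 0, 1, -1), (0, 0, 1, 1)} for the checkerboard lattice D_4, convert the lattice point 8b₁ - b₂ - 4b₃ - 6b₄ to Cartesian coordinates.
(8, -9, -9, -2)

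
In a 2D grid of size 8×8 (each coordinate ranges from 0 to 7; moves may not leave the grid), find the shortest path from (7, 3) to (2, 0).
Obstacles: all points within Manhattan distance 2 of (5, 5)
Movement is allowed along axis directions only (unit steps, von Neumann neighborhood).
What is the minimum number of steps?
8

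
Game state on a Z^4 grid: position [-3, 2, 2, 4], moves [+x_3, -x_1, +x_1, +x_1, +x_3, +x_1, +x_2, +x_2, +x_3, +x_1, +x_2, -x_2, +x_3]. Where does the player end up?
(0, 4, 6, 4)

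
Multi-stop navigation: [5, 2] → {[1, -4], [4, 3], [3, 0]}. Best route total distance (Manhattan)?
12
(one optimal route: (5, 2) → (4, 3) → (3, 0) → (1, -4))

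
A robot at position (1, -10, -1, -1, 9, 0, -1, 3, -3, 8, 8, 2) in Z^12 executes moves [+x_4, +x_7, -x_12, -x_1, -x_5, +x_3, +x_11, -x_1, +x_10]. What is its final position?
(-1, -10, 0, 0, 8, 0, 0, 3, -3, 9, 9, 1)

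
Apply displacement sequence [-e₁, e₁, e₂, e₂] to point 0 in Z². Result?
(0, 2)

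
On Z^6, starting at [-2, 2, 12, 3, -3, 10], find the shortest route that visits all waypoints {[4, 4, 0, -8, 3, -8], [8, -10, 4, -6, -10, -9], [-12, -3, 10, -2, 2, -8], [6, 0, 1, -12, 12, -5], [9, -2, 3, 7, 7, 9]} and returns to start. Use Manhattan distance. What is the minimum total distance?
240
(one optimal route: (-2, 2, 12, 3, -3, 10) → (-12, -3, 10, -2, 2, -8) → (8, -10, 4, -6, -10, -9) → (4, 4, 0, -8, 3, -8) → (6, 0, 1, -12, 12, -5) → (9, -2, 3, 7, 7, 9) → (-2, 2, 12, 3, -3, 10))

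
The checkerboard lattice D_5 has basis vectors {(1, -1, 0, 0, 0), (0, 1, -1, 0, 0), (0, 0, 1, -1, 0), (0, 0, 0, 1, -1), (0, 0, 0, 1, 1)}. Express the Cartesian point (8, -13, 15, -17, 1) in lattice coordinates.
8b₁ - 5b₂ + 10b₃ - 4b₄ - 3b₅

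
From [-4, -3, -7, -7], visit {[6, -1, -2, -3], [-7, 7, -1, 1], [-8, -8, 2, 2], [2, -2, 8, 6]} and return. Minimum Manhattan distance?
118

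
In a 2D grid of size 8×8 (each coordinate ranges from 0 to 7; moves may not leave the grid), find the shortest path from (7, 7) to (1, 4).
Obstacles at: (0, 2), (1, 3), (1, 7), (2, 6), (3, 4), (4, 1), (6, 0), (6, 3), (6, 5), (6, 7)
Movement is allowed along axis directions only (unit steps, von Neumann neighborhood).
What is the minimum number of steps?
9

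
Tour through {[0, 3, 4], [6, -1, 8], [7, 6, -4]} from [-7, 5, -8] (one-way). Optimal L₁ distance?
51
(one optimal route: (-7, 5, -8) → (7, 6, -4) → (0, 3, 4) → (6, -1, 8))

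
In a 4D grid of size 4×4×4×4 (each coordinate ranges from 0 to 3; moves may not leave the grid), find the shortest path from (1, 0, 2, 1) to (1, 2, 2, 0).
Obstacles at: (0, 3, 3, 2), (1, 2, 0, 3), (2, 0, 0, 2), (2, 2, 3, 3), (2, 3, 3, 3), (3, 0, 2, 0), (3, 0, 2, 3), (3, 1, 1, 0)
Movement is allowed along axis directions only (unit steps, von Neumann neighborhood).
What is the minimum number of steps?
3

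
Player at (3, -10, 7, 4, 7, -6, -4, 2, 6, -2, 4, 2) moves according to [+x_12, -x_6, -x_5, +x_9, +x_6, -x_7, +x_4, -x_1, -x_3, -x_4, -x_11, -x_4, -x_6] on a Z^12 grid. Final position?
(2, -10, 6, 3, 6, -7, -5, 2, 7, -2, 3, 3)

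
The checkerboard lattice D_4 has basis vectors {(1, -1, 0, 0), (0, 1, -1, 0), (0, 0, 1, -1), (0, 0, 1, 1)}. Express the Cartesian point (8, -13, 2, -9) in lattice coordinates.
8b₁ - 5b₂ + 3b₃ - 6b₄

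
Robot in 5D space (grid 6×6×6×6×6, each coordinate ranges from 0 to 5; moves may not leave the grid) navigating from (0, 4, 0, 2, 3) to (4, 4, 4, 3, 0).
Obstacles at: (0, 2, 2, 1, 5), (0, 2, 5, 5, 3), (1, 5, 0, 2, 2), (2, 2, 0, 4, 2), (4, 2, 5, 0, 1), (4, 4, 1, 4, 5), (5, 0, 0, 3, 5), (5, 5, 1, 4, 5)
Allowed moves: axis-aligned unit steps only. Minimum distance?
12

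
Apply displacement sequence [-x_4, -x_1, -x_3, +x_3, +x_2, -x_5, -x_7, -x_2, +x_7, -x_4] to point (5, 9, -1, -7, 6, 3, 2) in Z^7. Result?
(4, 9, -1, -9, 5, 3, 2)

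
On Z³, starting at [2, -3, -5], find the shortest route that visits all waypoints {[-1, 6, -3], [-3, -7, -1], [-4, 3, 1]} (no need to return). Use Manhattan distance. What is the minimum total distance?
36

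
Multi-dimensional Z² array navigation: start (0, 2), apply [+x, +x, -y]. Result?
(2, 1)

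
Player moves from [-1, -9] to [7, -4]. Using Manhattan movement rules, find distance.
13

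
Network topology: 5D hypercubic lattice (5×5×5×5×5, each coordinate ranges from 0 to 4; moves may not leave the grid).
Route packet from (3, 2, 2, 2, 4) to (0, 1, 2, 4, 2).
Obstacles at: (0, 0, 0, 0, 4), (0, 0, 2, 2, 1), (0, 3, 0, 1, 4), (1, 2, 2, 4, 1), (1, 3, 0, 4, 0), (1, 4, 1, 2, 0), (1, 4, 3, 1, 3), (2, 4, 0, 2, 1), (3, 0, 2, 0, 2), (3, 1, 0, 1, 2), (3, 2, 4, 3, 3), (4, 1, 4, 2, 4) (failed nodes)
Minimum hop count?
8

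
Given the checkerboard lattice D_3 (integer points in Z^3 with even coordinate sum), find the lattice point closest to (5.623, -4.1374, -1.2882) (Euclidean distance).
(5, -4, -1)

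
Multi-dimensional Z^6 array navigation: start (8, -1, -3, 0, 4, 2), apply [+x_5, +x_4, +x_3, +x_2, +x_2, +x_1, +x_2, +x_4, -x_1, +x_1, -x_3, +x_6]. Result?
(9, 2, -3, 2, 5, 3)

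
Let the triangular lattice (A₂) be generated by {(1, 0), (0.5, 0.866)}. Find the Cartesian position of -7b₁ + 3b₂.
(-5.5, 2.598)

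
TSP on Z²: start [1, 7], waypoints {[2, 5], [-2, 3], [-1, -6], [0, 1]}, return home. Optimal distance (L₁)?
34
(one optimal route: (1, 7) → (2, 5) → (-2, 3) → (-1, -6) → (0, 1) → (1, 7))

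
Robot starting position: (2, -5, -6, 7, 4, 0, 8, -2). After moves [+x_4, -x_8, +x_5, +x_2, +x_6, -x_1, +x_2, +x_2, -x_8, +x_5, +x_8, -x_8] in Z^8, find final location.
(1, -2, -6, 8, 6, 1, 8, -4)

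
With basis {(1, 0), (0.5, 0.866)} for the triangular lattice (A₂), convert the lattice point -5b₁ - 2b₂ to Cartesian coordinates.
(-6, -1.732)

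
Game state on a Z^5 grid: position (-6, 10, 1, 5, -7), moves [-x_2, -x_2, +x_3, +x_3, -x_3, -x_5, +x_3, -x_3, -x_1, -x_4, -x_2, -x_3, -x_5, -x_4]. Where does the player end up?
(-7, 7, 1, 3, -9)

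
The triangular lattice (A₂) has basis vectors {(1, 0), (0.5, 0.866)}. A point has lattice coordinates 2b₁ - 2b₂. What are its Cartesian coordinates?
(1, -1.732)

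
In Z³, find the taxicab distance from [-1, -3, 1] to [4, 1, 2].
10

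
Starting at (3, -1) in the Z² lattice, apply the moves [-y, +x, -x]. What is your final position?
(3, -2)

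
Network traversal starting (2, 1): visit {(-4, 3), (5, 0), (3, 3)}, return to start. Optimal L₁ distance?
24
(one optimal route: (2, 1) → (-4, 3) → (3, 3) → (5, 0) → (2, 1))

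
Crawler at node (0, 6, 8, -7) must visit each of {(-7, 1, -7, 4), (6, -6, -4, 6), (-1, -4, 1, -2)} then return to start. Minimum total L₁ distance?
108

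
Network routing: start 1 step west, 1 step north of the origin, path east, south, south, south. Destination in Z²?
(0, -2)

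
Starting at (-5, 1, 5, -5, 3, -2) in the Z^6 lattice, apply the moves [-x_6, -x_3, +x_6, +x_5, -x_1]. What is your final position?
(-6, 1, 4, -5, 4, -2)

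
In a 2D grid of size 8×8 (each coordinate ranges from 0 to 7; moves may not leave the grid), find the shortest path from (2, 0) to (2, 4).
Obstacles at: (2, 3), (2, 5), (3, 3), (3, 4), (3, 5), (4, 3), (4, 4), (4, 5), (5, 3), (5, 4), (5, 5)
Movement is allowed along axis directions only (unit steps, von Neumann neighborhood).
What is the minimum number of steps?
6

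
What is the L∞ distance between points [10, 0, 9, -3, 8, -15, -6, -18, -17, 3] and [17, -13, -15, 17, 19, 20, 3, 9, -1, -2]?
35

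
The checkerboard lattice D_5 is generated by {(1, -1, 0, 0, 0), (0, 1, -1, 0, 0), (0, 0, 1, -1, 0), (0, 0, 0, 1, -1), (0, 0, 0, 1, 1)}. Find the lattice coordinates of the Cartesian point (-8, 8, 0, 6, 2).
-8b₁ + 2b₄ + 4b₅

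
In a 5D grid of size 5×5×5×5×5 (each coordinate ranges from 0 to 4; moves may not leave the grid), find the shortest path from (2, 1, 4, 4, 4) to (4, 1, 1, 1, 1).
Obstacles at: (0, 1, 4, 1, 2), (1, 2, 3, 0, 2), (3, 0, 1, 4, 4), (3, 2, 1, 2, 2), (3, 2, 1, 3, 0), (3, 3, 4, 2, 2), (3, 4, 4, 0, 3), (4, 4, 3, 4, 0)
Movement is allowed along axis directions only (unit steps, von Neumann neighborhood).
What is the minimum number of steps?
11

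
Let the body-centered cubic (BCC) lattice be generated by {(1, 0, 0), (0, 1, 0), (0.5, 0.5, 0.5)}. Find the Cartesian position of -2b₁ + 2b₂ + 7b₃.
(1.5, 5.5, 3.5)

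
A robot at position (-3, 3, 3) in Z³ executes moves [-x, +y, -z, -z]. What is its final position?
(-4, 4, 1)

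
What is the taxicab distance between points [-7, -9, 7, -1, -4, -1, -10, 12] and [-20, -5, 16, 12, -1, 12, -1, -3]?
79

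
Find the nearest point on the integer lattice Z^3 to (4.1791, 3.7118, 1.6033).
(4, 4, 2)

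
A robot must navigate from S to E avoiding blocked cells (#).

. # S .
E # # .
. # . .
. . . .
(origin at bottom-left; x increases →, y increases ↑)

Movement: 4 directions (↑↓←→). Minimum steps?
9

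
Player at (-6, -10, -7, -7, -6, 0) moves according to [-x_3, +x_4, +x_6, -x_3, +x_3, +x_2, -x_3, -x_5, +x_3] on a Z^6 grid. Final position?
(-6, -9, -8, -6, -7, 1)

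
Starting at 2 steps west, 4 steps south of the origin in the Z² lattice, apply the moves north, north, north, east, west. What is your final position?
(-2, -1)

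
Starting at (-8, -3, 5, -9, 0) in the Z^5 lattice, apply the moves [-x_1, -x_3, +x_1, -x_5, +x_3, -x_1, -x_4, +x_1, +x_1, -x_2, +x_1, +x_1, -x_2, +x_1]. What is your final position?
(-4, -5, 5, -10, -1)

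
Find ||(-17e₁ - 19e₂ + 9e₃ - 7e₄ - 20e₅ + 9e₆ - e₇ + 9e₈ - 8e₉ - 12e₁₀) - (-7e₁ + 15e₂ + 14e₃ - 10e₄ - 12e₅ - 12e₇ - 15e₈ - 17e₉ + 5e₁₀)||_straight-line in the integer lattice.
50.02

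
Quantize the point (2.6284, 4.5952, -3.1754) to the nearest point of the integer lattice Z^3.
(3, 5, -3)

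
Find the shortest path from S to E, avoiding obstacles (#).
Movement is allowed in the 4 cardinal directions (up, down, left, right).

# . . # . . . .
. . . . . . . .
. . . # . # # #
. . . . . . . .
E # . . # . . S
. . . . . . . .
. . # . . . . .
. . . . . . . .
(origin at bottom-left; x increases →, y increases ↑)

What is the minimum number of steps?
9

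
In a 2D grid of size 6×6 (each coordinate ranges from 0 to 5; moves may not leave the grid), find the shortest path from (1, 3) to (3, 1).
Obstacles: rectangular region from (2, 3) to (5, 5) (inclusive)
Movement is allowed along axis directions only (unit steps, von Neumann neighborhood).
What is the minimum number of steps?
4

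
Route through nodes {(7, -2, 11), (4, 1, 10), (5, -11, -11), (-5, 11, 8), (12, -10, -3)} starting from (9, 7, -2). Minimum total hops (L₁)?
98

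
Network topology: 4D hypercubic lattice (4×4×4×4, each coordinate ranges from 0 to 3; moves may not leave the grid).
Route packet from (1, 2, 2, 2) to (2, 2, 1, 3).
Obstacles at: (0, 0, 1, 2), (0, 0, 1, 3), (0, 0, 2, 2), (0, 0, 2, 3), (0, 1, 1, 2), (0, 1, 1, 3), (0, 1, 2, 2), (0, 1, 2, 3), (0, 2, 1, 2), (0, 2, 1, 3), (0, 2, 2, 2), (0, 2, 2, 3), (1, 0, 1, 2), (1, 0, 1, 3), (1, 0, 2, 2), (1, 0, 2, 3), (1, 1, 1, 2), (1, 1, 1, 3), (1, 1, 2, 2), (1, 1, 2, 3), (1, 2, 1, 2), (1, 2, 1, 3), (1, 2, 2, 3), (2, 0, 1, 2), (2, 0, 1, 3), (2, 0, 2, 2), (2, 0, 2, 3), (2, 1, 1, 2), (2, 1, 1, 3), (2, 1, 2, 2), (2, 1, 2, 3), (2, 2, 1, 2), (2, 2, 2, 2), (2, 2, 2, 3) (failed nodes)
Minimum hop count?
5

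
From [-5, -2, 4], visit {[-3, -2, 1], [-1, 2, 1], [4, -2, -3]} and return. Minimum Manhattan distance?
40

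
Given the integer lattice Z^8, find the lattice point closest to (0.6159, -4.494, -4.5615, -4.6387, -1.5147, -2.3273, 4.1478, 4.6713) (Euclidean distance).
(1, -4, -5, -5, -2, -2, 4, 5)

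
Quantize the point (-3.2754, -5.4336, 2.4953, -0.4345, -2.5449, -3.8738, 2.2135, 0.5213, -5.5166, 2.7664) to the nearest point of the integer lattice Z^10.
(-3, -5, 2, 0, -3, -4, 2, 1, -6, 3)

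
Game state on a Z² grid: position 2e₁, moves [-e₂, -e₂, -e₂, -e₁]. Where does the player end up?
(1, -3)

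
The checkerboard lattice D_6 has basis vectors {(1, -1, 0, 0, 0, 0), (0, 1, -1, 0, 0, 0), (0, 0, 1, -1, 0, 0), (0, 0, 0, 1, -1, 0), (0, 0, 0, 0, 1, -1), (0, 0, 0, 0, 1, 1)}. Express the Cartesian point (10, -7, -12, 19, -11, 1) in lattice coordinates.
10b₁ + 3b₂ - 9b₃ + 10b₄ - b₅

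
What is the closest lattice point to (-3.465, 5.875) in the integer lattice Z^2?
(-3, 6)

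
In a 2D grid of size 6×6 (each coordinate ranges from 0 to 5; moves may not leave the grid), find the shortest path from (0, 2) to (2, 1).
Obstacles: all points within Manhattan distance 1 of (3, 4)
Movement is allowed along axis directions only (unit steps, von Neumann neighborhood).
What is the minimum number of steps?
3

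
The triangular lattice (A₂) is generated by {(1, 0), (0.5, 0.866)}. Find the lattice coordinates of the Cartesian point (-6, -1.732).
-5b₁ - 2b₂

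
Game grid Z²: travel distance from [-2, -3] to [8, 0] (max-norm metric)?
10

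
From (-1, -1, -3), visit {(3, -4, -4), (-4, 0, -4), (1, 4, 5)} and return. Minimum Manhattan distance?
50
(one optimal route: (-1, -1, -3) → (3, -4, -4) → (1, 4, 5) → (-4, 0, -4) → (-1, -1, -3))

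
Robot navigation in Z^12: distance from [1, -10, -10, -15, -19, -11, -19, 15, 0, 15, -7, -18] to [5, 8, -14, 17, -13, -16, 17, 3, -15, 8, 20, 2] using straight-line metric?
65.4523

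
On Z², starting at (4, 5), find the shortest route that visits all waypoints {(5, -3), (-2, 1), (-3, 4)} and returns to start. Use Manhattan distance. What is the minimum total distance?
32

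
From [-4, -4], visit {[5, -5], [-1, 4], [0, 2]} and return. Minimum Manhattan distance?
36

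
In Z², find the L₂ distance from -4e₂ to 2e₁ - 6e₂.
2.82843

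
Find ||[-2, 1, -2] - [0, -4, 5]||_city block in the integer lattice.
14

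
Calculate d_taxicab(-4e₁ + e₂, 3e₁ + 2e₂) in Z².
8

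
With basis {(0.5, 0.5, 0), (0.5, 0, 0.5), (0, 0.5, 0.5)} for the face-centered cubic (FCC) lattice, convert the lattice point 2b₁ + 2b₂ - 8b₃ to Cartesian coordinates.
(2, -3, -3)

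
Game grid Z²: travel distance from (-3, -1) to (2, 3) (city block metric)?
9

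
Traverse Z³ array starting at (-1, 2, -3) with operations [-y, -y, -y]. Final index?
(-1, -1, -3)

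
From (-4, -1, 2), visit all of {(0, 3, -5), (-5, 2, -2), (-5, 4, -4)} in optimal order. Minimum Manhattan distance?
19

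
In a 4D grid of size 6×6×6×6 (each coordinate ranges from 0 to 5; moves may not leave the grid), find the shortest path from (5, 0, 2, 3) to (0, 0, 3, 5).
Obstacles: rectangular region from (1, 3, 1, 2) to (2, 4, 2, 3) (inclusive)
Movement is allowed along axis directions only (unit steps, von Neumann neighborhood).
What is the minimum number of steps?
8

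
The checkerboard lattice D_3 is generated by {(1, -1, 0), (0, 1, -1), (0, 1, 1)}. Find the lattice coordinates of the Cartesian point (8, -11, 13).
8b₁ - 8b₂ + 5b₃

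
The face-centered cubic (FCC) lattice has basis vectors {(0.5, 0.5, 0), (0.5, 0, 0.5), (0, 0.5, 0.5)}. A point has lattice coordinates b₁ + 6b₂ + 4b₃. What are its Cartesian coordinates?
(3.5, 2.5, 5)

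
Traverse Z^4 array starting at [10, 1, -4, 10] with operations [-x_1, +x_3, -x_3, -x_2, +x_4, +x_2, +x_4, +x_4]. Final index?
(9, 1, -4, 13)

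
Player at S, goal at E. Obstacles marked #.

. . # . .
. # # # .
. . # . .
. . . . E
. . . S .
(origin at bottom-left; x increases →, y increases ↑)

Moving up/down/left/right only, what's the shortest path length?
2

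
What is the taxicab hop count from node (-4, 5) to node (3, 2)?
10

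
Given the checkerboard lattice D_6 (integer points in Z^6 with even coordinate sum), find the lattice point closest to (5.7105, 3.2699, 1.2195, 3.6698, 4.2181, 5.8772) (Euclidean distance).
(6, 3, 1, 4, 4, 6)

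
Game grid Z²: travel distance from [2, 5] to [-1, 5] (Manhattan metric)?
3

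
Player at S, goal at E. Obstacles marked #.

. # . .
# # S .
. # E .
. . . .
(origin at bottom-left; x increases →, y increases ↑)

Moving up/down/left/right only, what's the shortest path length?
1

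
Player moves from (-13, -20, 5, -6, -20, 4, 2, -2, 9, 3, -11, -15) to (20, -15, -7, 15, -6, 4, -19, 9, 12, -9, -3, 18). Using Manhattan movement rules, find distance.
173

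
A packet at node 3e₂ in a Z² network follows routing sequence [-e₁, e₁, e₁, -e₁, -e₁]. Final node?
(-1, 3)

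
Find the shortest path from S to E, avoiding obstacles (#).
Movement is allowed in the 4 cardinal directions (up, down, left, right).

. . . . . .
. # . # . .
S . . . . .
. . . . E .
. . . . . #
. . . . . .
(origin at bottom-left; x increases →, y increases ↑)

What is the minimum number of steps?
5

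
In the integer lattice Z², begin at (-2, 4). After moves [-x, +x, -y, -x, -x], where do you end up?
(-4, 3)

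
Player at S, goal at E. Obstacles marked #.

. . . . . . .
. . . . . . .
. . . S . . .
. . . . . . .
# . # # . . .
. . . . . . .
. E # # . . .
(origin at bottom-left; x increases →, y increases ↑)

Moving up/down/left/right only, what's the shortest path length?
6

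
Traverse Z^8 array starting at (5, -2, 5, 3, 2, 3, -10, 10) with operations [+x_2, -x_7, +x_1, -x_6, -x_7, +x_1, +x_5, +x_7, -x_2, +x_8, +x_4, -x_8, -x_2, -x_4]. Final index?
(7, -3, 5, 3, 3, 2, -11, 10)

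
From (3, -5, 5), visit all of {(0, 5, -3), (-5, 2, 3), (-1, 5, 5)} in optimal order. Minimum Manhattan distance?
35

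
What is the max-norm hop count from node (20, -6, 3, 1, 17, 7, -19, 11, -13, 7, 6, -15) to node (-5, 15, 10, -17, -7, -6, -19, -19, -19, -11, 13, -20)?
30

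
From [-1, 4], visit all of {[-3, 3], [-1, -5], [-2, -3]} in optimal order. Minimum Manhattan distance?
13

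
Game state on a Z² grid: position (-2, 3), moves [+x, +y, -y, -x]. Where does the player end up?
(-2, 3)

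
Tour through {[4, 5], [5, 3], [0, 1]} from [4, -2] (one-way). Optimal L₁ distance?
17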